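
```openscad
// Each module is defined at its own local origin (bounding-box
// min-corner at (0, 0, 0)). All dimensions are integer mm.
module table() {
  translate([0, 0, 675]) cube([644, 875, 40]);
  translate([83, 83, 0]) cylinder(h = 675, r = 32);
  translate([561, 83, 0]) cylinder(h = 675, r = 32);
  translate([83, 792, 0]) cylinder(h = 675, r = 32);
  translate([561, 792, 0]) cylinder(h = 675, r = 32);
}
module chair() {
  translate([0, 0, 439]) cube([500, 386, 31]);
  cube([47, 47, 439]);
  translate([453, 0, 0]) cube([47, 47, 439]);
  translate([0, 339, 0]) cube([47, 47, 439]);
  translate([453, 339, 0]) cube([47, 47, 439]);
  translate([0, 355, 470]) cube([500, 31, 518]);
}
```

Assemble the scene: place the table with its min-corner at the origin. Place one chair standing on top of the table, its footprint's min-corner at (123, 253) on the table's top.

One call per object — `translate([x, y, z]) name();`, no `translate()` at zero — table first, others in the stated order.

table();
translate([123, 253, 715]) chair();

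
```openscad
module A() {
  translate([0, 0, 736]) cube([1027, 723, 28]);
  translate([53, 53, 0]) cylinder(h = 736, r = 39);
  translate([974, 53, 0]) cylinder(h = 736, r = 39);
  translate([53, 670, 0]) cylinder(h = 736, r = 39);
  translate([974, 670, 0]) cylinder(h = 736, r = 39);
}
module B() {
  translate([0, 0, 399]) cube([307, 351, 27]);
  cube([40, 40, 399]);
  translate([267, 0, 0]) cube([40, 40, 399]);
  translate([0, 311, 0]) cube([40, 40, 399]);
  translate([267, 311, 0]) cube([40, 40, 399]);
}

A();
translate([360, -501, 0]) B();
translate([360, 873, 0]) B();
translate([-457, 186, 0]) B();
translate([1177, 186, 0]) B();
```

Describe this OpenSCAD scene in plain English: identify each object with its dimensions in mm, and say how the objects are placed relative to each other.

A is a rectangular dining table. The top is 1027×723×28 mm with its upper surface at z = 764 mm. It stands on four round legs of 78 mm diameter, each leg's bounding box inset 14 mm from the nearest pair of top edges, running from the floor to the underside of the top.

B is a four-legged stool. The seat is 307×351 mm, 27 mm thick, top at z = 426 mm. It stands on four square legs, each 40×40 mm in cross-section, from z = 0 to the seat underside, each flush with a corner of the seat.

Four stools sit around the table at the −y, +y, −x, +x sides.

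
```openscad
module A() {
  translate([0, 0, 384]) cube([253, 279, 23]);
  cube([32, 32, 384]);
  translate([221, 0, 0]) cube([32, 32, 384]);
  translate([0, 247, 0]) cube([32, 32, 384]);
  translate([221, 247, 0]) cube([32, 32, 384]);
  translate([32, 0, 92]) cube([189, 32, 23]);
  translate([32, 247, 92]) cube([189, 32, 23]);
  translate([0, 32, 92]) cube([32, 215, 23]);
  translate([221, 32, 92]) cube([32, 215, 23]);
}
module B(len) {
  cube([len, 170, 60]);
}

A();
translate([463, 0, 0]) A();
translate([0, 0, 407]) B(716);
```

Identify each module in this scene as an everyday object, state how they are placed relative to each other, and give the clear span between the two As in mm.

Second stool starts at x = 463; first ends at x = 253; clear span = 463 − 253 = 210 mm.

A is a stool. B is a beam. A beam spans the tops of two stools. The clear span between the two stools is 210 mm.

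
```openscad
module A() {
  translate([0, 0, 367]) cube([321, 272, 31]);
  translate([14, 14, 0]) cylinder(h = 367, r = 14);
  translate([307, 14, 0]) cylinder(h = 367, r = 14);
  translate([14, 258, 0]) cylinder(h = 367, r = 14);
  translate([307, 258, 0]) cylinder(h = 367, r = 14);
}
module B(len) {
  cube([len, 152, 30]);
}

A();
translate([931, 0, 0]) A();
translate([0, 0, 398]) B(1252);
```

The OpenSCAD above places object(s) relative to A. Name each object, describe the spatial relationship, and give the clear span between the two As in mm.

A is a stool. B is a beam. A beam spans the tops of two stools. The clear span between the two stools is 610 mm.

Second stool starts at x = 931; first ends at x = 321; clear span = 931 − 321 = 610 mm.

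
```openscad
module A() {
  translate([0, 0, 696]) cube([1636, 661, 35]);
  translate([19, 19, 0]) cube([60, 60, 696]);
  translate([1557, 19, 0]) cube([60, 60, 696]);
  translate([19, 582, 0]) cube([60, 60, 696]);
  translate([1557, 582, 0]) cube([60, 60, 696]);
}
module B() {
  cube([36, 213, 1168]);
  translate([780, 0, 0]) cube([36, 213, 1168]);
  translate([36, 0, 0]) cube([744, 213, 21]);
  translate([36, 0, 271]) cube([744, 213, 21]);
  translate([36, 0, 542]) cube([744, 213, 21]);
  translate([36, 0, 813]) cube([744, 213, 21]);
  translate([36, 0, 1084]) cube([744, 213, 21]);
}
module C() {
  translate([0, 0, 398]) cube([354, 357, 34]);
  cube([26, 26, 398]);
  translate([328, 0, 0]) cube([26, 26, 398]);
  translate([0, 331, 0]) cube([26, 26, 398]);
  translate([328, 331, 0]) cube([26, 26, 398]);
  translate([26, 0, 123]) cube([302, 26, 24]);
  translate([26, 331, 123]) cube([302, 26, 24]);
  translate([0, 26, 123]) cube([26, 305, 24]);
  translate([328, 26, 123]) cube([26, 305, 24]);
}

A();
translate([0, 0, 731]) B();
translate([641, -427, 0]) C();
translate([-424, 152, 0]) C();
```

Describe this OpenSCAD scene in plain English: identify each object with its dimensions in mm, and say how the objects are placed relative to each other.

A is a table: top 1636 mm (x) × 661 mm (y), 35 mm thick, upper face at z = 731 mm, on four 60×60 mm square legs, each inset 19 mm from the nearest pair of top edges, running from z = 0 to the bottom of the top.

B is a bookshelf 816 mm wide overall, 213 mm deep and 1168 mm tall. The two sides are 36 mm thick vertical panels. 5 horizontal shelves of 21 mm thickness span between the inner faces of the sides; the lowest shelf sits on the floor and shelves are stacked with a clear vertical gap of 250 mm between each pair.

C is a four-legged stool. The seat is 354×357 mm, 34 mm thick, top at z = 432 mm. It stands on four square legs, each 26×26 mm in cross-section, from z = 0 to the seat underside, each flush with a corner of the seat. Four stretchers, 26 mm wide and 24 mm tall, connect adjacent legs with their undersides at z = 123 mm, each running between the inner faces of the legs it joins and aligned with the legs' outer faces on the other axis.

The bookshelf is on top of the table. Two stools sit around the table at the −y, −x sides.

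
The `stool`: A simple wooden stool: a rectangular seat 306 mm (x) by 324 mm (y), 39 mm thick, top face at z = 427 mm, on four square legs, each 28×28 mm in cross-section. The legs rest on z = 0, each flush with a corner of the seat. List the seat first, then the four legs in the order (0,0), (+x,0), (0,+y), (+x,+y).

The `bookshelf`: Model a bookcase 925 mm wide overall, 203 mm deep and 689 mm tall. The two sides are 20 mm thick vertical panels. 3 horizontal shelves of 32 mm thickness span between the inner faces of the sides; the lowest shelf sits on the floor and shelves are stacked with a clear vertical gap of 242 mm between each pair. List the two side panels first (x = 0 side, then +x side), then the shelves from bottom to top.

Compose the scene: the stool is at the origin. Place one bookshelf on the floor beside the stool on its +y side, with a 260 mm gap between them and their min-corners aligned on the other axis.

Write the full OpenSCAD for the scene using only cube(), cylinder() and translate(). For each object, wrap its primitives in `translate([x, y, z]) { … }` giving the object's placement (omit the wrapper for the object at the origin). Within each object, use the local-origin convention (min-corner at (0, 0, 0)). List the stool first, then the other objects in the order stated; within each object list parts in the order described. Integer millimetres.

translate([0, 0, 388]) cube([306, 324, 39]);
cube([28, 28, 388]);
translate([278, 0, 0]) cube([28, 28, 388]);
translate([0, 296, 0]) cube([28, 28, 388]);
translate([278, 296, 0]) cube([28, 28, 388]);
translate([0, 584, 0]) {
  cube([20, 203, 689]);
  translate([905, 0, 0]) cube([20, 203, 689]);
  translate([20, 0, 0]) cube([885, 203, 32]);
  translate([20, 0, 274]) cube([885, 203, 32]);
  translate([20, 0, 548]) cube([885, 203, 32]);
}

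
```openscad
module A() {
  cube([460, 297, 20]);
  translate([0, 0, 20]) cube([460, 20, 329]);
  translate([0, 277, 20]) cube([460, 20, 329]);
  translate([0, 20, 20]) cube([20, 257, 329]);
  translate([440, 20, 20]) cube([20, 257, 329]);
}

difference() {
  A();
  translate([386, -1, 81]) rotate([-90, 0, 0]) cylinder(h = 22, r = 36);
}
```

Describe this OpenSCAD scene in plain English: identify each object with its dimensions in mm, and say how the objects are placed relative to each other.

A is an open-topped rectangular box: outside dimensions 460×297×349 mm, with a uniform wall and base thickness of 20 mm. The base is a full 460×297 slab on the floor; four walls sit on top of the base. The front and back walls (the −y and +y sides) span the full width; the two side walls fit between them.

The open box has a circular hole of radius 36 mm through its front wall, centred at (x = 386, z = 81).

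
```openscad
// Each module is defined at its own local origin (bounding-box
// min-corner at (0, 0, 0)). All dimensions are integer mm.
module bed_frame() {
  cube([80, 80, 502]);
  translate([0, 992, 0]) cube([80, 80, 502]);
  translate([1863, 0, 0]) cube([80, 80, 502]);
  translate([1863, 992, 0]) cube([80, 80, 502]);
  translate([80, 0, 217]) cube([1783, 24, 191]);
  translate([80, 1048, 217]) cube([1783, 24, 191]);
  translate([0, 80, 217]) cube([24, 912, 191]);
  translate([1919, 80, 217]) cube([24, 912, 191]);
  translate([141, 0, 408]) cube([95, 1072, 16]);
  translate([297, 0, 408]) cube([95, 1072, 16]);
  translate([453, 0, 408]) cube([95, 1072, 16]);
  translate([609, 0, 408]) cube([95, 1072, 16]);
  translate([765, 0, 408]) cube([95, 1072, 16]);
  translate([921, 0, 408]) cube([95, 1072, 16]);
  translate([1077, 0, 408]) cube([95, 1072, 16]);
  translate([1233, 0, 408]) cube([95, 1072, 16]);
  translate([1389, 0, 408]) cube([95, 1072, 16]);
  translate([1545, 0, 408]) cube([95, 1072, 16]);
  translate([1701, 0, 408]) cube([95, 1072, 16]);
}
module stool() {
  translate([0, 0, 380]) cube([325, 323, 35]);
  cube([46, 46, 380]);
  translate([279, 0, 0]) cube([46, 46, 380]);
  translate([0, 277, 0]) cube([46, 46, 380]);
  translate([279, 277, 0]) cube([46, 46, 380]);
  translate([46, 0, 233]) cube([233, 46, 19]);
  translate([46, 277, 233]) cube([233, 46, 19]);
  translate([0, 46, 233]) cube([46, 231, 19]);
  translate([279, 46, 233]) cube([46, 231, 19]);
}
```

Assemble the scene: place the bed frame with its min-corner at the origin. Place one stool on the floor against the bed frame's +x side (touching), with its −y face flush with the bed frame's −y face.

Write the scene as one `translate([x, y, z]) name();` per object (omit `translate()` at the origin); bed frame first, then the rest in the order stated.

bed_frame();
translate([1943, 0, 0]) stool();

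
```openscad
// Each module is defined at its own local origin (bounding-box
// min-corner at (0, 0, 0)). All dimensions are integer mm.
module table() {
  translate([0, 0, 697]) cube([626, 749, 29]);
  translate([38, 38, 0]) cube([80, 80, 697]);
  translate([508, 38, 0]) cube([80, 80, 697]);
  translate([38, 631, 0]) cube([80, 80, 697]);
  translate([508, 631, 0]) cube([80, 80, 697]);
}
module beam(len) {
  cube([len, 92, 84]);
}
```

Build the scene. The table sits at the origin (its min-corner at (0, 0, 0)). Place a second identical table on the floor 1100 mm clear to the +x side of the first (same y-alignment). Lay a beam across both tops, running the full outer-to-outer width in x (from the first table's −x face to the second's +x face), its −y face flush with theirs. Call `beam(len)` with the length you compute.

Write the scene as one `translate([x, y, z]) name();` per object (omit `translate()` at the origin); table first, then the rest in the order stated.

table();
translate([1726, 0, 0]) table();
translate([0, 0, 726]) beam(2352);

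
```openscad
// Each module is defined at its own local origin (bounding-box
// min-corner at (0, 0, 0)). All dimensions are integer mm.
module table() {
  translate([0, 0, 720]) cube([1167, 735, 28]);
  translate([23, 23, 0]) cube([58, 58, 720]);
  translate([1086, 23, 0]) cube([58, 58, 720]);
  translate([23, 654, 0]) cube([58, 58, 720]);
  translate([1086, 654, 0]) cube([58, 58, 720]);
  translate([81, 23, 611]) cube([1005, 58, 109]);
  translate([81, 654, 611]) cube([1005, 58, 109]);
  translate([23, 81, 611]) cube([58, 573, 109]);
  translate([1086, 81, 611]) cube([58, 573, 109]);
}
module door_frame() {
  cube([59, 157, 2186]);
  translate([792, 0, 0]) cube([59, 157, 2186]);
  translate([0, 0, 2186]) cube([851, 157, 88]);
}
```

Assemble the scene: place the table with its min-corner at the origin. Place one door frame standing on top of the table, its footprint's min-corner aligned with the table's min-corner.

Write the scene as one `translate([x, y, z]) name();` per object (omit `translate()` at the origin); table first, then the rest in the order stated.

table();
translate([0, 0, 748]) door_frame();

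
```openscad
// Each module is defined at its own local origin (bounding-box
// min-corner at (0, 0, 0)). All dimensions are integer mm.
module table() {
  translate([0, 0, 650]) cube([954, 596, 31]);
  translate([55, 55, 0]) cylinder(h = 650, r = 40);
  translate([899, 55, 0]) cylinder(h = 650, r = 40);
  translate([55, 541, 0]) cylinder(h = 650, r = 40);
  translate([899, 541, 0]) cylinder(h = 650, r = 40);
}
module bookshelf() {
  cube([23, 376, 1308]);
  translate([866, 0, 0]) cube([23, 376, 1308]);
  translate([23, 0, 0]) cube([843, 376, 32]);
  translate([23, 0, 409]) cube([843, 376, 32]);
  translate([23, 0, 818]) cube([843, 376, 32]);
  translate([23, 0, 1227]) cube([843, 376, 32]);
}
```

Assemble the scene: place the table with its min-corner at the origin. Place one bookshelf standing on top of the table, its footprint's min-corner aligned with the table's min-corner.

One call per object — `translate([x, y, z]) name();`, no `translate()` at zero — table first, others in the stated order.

table();
translate([0, 0, 681]) bookshelf();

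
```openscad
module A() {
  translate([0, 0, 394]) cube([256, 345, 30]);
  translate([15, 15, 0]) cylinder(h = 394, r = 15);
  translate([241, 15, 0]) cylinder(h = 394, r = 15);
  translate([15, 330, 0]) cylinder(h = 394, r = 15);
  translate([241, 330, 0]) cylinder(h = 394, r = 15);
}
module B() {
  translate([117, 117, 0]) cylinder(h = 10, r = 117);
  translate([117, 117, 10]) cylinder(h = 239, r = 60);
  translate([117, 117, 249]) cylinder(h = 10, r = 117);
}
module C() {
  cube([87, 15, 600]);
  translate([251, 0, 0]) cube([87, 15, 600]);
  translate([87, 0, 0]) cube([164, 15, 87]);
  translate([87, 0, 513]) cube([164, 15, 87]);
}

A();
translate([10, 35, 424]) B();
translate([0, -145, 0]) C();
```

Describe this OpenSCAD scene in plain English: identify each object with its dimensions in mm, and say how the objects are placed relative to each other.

A is a four-legged stool. The seat is a 256×345×30 mm slab whose top surface is at z = 424 mm; four round legs, each 30 mm in diameter, run from the floor (z = 0) to the underside of the seat, each leg's axis is inset half a diameter from the nearest pair of seat edges (so the leg's bounding box is flush with the corner).

B is a spool: two coaxial disc flanges of radius 117 mm and thickness 10 mm, joined by a core cylinder of radius 60 mm and height 239 mm. The lower flange rests on z = 0 and the three cylinders share a vertical axis.

C is a rectangular picture frame lying in the x–z plane (depth along y). The opening is 164 mm wide (x) by 426 mm tall (z), surrounded by a border 87 mm wide on all four sides. The frame is 15 mm deep and is made of two full-height vertical stiles with two horizontal rails fitted between them.

The spool is on top of the stool. The picture frame is on the floor beside the stool on its −y side.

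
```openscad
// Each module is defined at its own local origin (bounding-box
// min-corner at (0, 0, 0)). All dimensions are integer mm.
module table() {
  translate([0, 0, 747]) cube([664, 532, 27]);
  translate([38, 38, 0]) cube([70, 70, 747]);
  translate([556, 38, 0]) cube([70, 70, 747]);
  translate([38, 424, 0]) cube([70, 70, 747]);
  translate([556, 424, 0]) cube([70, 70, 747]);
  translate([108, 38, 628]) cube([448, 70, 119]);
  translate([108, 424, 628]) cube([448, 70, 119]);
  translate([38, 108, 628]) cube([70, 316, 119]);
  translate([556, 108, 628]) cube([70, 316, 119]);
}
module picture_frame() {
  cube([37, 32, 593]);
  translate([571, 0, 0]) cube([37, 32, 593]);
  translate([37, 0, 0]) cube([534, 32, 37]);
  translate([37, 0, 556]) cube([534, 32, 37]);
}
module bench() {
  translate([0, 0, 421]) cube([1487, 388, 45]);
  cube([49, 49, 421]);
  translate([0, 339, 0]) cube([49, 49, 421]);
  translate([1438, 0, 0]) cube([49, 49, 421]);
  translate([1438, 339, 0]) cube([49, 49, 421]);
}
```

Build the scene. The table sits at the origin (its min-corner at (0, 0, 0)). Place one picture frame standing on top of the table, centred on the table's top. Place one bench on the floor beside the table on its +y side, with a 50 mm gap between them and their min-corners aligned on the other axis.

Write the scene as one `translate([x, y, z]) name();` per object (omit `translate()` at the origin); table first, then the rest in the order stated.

table();
translate([28, 250, 774]) picture_frame();
translate([0, 582, 0]) bench();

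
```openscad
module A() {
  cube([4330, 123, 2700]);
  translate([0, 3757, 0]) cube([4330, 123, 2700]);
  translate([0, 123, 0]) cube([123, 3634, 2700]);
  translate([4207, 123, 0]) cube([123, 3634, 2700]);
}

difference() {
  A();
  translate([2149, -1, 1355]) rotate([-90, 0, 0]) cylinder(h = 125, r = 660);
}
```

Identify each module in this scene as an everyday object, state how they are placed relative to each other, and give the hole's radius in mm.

A is a house frame. The house frame has a circular hole through its front wall. The hole's radius is 660 mm.

The subtracted cylinder has r = 660 mm.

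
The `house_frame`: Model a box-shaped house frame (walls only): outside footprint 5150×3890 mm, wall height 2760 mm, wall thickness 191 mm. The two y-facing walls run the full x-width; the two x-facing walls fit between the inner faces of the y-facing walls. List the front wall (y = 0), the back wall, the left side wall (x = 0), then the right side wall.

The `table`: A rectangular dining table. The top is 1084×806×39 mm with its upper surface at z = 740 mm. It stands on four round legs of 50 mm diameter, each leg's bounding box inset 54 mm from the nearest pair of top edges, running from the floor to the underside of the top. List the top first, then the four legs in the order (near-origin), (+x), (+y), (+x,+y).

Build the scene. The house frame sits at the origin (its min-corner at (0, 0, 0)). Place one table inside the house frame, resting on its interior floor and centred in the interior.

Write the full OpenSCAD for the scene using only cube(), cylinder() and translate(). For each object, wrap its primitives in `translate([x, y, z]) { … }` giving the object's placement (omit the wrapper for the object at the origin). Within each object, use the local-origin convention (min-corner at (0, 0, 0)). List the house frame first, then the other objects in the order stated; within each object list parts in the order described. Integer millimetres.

cube([5150, 191, 2760]);
translate([0, 3699, 0]) cube([5150, 191, 2760]);
translate([0, 191, 0]) cube([191, 3508, 2760]);
translate([4959, 191, 0]) cube([191, 3508, 2760]);
translate([2033, 1542, 0]) {
  translate([0, 0, 701]) cube([1084, 806, 39]);
  translate([79, 79, 0]) cylinder(h = 701, r = 25);
  translate([1005, 79, 0]) cylinder(h = 701, r = 25);
  translate([79, 727, 0]) cylinder(h = 701, r = 25);
  translate([1005, 727, 0]) cylinder(h = 701, r = 25);
}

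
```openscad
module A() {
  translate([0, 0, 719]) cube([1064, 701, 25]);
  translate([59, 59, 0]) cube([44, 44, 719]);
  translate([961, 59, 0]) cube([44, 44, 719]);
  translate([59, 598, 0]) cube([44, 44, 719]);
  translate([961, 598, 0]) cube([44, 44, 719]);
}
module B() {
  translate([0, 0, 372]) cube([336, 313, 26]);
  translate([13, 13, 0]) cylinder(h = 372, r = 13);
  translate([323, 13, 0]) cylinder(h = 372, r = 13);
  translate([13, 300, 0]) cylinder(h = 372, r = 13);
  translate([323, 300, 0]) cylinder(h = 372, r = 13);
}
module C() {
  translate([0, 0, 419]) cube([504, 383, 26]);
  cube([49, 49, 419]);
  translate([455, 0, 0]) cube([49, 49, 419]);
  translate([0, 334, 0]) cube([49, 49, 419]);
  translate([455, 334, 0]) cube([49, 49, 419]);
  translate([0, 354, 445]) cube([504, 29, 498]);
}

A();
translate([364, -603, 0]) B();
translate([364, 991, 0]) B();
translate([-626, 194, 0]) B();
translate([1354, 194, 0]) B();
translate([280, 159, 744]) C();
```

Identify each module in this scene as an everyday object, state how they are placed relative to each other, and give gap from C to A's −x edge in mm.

A is a table. B is a stool. C is a chair. Four stools sit around the table at the −y, +y, −x, +x sides. The chair is on top of the table, centred. The gap from the chair to the table's −x edge is 280 mm.

The chair's min-x is at 280; the table's min-x is 0; gap = 280 mm.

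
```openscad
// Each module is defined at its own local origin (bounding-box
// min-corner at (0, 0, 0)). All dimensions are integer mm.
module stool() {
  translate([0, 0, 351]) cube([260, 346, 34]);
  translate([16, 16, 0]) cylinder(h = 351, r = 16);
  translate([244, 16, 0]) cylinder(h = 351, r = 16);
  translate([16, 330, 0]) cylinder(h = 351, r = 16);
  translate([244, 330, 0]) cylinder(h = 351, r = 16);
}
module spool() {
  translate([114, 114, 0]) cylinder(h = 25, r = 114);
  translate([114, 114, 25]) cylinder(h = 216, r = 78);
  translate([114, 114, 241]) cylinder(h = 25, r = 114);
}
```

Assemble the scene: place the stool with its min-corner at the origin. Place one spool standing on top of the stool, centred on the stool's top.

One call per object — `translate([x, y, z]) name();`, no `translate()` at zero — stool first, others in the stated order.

stool();
translate([16, 59, 385]) spool();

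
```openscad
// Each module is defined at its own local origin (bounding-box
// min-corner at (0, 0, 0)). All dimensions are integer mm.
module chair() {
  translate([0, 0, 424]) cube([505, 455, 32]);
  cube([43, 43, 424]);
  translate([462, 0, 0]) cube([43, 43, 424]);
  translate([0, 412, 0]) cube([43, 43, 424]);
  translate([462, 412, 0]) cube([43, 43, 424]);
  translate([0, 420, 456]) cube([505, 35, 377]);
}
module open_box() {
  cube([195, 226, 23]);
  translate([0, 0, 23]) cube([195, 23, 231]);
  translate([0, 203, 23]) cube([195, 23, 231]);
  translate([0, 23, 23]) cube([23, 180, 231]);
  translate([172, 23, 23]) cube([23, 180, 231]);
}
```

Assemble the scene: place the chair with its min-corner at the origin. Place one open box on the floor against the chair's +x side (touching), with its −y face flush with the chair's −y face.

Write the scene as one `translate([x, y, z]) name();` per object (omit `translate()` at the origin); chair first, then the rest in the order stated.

chair();
translate([505, 0, 0]) open_box();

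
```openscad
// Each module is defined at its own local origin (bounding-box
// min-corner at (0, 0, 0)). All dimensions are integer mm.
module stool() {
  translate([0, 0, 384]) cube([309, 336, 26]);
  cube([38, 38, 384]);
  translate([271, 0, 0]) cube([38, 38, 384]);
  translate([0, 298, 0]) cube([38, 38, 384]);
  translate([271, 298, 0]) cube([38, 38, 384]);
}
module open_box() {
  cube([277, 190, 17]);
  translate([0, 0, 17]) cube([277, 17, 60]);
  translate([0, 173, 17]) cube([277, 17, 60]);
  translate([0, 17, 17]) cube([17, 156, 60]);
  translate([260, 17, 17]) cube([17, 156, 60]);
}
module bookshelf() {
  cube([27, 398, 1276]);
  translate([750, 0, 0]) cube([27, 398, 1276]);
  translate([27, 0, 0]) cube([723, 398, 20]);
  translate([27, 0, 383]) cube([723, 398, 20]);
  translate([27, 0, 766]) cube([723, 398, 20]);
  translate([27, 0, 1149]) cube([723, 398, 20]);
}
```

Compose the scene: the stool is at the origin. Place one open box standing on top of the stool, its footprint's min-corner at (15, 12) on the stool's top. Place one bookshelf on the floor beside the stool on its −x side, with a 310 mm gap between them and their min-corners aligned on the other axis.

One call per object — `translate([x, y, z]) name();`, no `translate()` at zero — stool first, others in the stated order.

stool();
translate([15, 12, 410]) open_box();
translate([-1087, 0, 0]) bookshelf();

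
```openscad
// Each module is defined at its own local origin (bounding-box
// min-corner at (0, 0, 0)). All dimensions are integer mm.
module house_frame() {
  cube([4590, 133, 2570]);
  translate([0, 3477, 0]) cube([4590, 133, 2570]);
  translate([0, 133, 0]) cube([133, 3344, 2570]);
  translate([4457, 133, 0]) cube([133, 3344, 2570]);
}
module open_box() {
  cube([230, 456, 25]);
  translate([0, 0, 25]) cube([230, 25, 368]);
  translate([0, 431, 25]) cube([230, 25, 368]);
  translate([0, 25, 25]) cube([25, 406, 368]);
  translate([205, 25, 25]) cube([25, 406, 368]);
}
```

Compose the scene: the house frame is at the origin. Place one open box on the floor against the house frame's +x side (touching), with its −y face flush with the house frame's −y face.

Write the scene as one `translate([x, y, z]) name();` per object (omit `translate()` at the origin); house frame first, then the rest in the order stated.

house_frame();
translate([4590, 0, 0]) open_box();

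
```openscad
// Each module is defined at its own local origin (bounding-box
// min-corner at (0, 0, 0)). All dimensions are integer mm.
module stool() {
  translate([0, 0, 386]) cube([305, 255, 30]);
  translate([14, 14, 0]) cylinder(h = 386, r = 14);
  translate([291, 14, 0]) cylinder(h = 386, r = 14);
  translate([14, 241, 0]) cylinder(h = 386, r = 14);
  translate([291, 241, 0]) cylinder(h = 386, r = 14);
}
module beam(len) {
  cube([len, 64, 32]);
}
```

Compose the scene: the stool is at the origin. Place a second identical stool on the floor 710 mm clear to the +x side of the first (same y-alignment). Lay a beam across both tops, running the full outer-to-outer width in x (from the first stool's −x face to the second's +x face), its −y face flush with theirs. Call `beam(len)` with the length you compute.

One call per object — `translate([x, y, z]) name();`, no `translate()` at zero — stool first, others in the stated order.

stool();
translate([1015, 0, 0]) stool();
translate([0, 0, 416]) beam(1320);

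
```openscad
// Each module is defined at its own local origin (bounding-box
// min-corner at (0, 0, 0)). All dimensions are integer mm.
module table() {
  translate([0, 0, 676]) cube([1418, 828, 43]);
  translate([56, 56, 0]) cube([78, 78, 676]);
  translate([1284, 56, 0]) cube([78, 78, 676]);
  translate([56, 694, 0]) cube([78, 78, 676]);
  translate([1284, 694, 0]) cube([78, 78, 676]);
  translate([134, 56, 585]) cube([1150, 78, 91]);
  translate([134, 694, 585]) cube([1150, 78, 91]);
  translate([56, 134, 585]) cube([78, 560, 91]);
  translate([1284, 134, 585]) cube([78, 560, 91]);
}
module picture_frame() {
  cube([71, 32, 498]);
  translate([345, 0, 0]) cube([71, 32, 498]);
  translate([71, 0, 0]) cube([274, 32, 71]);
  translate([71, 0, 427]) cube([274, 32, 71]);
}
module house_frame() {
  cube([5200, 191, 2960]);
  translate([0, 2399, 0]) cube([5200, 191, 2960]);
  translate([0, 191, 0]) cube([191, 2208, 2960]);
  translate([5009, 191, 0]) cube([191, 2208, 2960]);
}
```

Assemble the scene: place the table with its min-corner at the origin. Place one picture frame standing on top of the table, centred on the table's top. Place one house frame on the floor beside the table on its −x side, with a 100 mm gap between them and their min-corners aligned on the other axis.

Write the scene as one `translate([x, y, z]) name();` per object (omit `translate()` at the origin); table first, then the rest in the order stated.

table();
translate([501, 398, 719]) picture_frame();
translate([-5300, 0, 0]) house_frame();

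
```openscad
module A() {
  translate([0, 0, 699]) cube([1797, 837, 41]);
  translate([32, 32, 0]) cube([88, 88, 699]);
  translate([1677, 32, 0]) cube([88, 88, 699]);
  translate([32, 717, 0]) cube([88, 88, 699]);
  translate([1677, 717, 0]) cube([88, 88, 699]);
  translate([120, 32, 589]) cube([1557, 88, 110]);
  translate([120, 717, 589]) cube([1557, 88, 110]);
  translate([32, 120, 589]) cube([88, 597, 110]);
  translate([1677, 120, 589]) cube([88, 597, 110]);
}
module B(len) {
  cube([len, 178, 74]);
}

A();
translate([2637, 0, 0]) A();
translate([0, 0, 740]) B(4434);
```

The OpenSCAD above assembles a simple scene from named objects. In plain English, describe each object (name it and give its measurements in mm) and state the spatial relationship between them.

A is a table with a 1797×837 mm rectangular top, 41 mm thick, top surface at z = 740 mm, supported by four 88×88 mm square legs, each inset 32 mm from the nearest pair of top edges, running from the floor. Four apron rails, 88 mm thick and 110 mm tall, run between adjacent legs with their top edges flush with the underside of the top and their outer faces flush with the legs' outer faces.

B is a rectangular beam 4434 mm long (x), 178 mm deep (y), 74 mm thick (z).

The beam spans the tops of two tables placed 840 mm apart, resting at z = 740 mm.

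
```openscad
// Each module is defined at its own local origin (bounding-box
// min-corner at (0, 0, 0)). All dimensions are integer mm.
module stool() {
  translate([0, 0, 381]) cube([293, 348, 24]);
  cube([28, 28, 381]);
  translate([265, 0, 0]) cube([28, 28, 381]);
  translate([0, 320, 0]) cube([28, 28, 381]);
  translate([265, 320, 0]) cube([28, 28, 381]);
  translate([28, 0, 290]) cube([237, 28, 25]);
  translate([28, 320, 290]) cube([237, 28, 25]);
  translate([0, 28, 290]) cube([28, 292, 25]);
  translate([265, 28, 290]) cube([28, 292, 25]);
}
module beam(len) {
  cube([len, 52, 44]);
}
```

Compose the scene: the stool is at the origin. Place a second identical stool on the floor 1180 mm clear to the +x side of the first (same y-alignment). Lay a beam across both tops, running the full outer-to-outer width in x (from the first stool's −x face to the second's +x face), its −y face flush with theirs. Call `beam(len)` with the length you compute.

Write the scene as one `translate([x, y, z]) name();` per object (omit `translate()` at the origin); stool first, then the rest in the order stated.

stool();
translate([1473, 0, 0]) stool();
translate([0, 0, 405]) beam(1766);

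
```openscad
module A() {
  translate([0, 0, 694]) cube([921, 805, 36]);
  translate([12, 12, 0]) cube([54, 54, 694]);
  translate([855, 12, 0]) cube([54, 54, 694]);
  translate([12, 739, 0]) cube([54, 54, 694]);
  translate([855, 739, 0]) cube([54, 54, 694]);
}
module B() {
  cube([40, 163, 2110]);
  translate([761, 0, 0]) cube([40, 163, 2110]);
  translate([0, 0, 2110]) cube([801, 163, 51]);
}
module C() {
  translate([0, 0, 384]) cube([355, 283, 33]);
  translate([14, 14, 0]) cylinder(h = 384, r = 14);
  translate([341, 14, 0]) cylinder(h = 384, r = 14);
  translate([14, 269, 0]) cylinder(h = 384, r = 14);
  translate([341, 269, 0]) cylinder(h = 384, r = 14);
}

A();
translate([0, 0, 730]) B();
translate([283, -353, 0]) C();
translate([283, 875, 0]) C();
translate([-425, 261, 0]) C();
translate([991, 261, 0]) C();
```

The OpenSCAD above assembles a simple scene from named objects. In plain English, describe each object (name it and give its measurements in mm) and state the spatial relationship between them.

A is a table with a 921×805 mm rectangular top, 36 mm thick, top surface at z = 730 mm, supported by four 54×54 mm square legs, each inset 12 mm from the nearest pair of top edges, running from the floor.

B is a rectangular door frame: two vertical jambs of 40×163 mm section, 2110 mm tall, with a clear opening 721 mm wide between their inner faces. A header 51 mm tall and 163 mm deep lies on top of the jambs and spans the full outside width.

C is a four-legged stool. The seat is 355×283 mm, 33 mm thick, top at z = 417 mm. It stands on four round legs, each 28 mm in diameter, from z = 0 to the seat underside, each leg's axis is inset half a diameter from the nearest pair of seat edges (so the leg's bounding box is flush with the corner).

The door frame is on top of the table. Four stools sit around the table at the −y, +y, −x, +x sides.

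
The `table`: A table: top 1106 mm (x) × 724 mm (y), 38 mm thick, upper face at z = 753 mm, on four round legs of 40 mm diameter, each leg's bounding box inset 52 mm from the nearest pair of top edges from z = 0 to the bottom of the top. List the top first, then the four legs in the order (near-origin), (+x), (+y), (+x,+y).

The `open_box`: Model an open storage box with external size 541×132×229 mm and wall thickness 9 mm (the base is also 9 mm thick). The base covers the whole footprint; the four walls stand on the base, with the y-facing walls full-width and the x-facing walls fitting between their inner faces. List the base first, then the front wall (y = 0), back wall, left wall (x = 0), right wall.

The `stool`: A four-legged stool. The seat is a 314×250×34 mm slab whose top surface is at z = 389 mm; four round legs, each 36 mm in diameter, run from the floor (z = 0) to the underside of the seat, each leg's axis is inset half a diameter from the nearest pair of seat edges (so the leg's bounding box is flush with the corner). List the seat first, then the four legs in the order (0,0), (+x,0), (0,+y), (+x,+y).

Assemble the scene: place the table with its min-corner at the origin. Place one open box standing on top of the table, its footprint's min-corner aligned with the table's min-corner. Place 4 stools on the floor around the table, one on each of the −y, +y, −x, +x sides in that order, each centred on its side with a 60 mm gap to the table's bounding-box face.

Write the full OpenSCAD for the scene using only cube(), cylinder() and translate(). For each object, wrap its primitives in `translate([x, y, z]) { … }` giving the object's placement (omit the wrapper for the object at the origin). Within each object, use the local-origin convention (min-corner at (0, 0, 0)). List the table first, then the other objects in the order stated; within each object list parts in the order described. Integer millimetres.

translate([0, 0, 715]) cube([1106, 724, 38]);
translate([72, 72, 0]) cylinder(h = 715, r = 20);
translate([1034, 72, 0]) cylinder(h = 715, r = 20);
translate([72, 652, 0]) cylinder(h = 715, r = 20);
translate([1034, 652, 0]) cylinder(h = 715, r = 20);
translate([0, 0, 753]) {
  cube([541, 132, 9]);
  translate([0, 0, 9]) cube([541, 9, 220]);
  translate([0, 123, 9]) cube([541, 9, 220]);
  translate([0, 9, 9]) cube([9, 114, 220]);
  translate([532, 9, 9]) cube([9, 114, 220]);
}
translate([396, -310, 0]) {
  translate([0, 0, 355]) cube([314, 250, 34]);
  translate([18, 18, 0]) cylinder(h = 355, r = 18);
  translate([296, 18, 0]) cylinder(h = 355, r = 18);
  translate([18, 232, 0]) cylinder(h = 355, r = 18);
  translate([296, 232, 0]) cylinder(h = 355, r = 18);
}
translate([396, 784, 0]) {
  translate([0, 0, 355]) cube([314, 250, 34]);
  translate([18, 18, 0]) cylinder(h = 355, r = 18);
  translate([296, 18, 0]) cylinder(h = 355, r = 18);
  translate([18, 232, 0]) cylinder(h = 355, r = 18);
  translate([296, 232, 0]) cylinder(h = 355, r = 18);
}
translate([-374, 237, 0]) {
  translate([0, 0, 355]) cube([314, 250, 34]);
  translate([18, 18, 0]) cylinder(h = 355, r = 18);
  translate([296, 18, 0]) cylinder(h = 355, r = 18);
  translate([18, 232, 0]) cylinder(h = 355, r = 18);
  translate([296, 232, 0]) cylinder(h = 355, r = 18);
}
translate([1166, 237, 0]) {
  translate([0, 0, 355]) cube([314, 250, 34]);
  translate([18, 18, 0]) cylinder(h = 355, r = 18);
  translate([296, 18, 0]) cylinder(h = 355, r = 18);
  translate([18, 232, 0]) cylinder(h = 355, r = 18);
  translate([296, 232, 0]) cylinder(h = 355, r = 18);
}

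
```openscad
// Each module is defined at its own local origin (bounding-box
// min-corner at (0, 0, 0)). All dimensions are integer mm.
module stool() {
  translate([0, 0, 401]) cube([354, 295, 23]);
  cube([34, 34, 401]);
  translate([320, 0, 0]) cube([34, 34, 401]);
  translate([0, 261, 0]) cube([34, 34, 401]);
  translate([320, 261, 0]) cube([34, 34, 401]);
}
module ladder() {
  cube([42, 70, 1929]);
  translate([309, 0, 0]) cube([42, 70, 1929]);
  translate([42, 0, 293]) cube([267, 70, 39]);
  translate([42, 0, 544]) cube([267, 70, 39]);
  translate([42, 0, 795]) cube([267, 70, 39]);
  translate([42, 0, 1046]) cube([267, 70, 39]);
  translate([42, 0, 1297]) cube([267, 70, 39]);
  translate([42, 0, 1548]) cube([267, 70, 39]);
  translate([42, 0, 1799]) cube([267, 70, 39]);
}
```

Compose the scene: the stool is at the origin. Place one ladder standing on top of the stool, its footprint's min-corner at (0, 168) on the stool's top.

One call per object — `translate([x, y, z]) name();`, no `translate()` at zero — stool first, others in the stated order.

stool();
translate([0, 168, 424]) ladder();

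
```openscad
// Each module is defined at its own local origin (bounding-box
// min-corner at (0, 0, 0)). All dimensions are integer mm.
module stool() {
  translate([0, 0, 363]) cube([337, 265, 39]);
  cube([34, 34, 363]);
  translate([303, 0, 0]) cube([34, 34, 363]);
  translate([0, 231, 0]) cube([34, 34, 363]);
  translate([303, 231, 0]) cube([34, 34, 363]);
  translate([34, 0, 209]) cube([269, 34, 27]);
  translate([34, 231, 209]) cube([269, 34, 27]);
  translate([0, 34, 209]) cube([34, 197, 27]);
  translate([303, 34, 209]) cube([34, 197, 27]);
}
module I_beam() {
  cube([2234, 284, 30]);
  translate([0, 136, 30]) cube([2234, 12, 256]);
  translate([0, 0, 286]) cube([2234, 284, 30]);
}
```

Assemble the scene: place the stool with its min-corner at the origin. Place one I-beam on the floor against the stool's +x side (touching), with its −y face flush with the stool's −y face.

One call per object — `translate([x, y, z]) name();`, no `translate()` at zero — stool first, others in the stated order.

stool();
translate([337, 0, 0]) I_beam();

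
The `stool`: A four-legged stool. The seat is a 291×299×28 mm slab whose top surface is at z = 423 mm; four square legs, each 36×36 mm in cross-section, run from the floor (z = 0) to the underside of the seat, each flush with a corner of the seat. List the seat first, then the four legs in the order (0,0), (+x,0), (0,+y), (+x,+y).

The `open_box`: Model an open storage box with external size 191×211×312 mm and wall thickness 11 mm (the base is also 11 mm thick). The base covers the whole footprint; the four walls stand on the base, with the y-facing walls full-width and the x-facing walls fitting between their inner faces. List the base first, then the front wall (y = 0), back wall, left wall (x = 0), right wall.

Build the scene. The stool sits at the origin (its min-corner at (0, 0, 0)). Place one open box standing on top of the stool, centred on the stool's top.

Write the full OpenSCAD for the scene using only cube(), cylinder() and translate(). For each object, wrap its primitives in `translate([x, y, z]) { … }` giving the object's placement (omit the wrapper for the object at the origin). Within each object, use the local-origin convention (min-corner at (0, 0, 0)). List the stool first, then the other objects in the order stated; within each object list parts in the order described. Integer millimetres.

translate([0, 0, 395]) cube([291, 299, 28]);
cube([36, 36, 395]);
translate([255, 0, 0]) cube([36, 36, 395]);
translate([0, 263, 0]) cube([36, 36, 395]);
translate([255, 263, 0]) cube([36, 36, 395]);
translate([50, 44, 423]) {
  cube([191, 211, 11]);
  translate([0, 0, 11]) cube([191, 11, 301]);
  translate([0, 200, 11]) cube([191, 11, 301]);
  translate([0, 11, 11]) cube([11, 189, 301]);
  translate([180, 11, 11]) cube([11, 189, 301]);
}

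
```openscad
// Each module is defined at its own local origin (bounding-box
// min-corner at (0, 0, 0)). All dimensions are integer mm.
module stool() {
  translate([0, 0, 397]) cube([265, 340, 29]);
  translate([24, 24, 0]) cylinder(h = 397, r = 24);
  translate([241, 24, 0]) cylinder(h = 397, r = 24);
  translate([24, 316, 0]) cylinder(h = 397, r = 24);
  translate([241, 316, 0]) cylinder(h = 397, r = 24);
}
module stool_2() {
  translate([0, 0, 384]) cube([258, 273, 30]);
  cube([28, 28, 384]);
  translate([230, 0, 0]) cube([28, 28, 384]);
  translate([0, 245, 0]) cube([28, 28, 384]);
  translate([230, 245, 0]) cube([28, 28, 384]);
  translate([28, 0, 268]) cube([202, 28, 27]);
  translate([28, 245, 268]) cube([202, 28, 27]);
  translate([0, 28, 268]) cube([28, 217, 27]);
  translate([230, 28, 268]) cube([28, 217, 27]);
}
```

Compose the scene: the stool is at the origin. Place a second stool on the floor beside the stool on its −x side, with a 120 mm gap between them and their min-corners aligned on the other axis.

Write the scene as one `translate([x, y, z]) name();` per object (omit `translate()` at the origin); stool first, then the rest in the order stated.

stool();
translate([-378, 0, 0]) stool_2();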